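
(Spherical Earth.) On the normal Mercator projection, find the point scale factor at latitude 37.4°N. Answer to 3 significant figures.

1.26

Mercator is conformal, so the point scale is isotropic: h = k = sec φ = 1/cos φ.
k = 1/cos 37.4° = 1/0.7944 = 1.259.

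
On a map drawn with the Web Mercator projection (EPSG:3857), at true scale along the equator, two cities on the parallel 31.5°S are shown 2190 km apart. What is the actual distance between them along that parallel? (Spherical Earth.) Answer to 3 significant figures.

The Mercator projection is conformal; its linear scale factor is the same in every direction and equals sec φ = 1/cos φ.
Along the parallel at 31.5°, map distances are exaggerated by k = sec 31.5° = 1.173.
True distance = 2190 / 1.173 = 2190 × cos 31.5° ≈ 1870 km.

1870 km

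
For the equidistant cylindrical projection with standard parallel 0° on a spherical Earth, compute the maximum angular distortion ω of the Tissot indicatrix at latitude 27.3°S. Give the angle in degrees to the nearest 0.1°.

6.8°

For the equirectangular projection with φ₀ = 0 (plate carrée), h = 1 along meridians and k = sec φ along parallels.
At 27.3°: h = 1.000, k = 1.125; principal scales a = 1.125, b = 1.000.
sin(ω/2) = (a − b)/(a + b) = 0.1253/2.125 = 0.05898, so ω = 2 arcsin(0.05898) ≈ 6.8°.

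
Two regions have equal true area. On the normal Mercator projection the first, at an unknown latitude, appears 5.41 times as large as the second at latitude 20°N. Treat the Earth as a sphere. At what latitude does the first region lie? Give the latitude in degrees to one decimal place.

66.2°

On Mercator, (apparent₁)/(apparent₂) = sec²φ₁ / sec²φ₂ when true areas are equal.
cos²φ₂ / cos²φ₁ = 5.41  ⇒  cos φ₁ = cos 20° / √5.41 = 0.9397/2.326 = 0.4040.
φ₁ = arccos(0.4040) ≈ 66.2°.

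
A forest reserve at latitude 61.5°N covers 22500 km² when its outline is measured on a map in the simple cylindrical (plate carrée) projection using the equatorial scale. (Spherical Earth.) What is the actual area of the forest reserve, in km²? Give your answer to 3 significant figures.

10700 km²

Plate carrée maps x = Rλ, y = Rφ. The meridian scale is h = 1 and the parallel scale is k = 1/cos φ = sec φ.
Areal scale = h·k = 1 × sec φ; at 61.5°, h = 1.000, k = 2.096, so h·k = 2.096.
True area = apparent / (areal scale) = 22500 / 2.096 ≈ 10700 km².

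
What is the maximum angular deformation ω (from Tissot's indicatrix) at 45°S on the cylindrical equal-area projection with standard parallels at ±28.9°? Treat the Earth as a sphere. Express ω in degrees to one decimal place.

Cylindrical equal-area (φ₀ = 28.9°): h = cos φ / cos 28.9° along meridians, k = cos 28.9° / cos φ along parallels; h·k = 1.
At 45°: h = 0.8077, k = 1.238; principal scales a = 1.238, b = 0.8077.
sin(ω/2) = (a − b)/(a + b) = 0.4304/2.046 = 0.2104, so ω = 2 arcsin(0.2104) ≈ 24.3°.

24.3°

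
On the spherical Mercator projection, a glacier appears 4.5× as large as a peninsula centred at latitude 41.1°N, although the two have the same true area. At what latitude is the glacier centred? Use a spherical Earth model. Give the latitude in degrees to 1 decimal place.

69.2°

On Mercator, (apparent₁)/(apparent₂) = sec²φ₁ / sec²φ₂ when true areas are equal.
cos²φ₂ / cos²φ₁ = 4.5  ⇒  cos φ₁ = cos 41.1° / √4.5 = 0.7536/2.121 = 0.3552.
φ₁ = arccos(0.3552) ≈ 69.2°.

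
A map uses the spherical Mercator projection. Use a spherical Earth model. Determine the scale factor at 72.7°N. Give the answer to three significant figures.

The Mercator projection is conformal; its linear scale factor is the same in every direction and equals sec φ = 1/cos φ.
k = 1/cos 72.7° = 1/0.2974 = 3.363.

3.36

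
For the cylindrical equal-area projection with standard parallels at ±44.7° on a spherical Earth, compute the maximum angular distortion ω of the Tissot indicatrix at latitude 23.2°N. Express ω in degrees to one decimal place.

29.1°

For cylindrical equal-area with standard parallel φ₀, h = cos φ / cos φ₀ and k = cos φ₀ / cos φ, so h·k = 1.
At 23.2°: h = 1.293, k = 0.7733; principal scales a = 1.293, b = 0.7733.
sin(ω/2) = (a − b)/(a + b) = 0.5198/2.066 = 0.2515, so ω = 2 arcsin(0.2515) ≈ 29.1°.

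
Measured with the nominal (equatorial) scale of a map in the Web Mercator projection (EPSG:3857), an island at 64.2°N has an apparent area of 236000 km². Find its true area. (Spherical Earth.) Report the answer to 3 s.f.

44700 km²

For Mercator, h = k = sec φ (a conformal cylindrical projection has a single point scale, 1/cos φ).
Areal scale = k² = sec²φ = 1/cos²(64.2°) = 1/0.4352² = 5.279.
True area = apparent / (areal scale) = 236000 / 5.279 ≈ 44700 km².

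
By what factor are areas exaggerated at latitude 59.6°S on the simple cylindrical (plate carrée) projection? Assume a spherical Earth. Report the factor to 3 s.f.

1.98

In the plate carrée (x = Rλ, y = Rφ), meridians are true-scale (h = 1) and parallels are stretched by k = sec φ.
Areal scale = h·k = 1 × sec φ; at 59.6°, h = 1.000, k = 1.976, so h·k = 1.976.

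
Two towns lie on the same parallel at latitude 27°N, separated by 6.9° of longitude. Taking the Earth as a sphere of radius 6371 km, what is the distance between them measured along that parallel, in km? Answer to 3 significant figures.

Arc length along a parallel = R cos φ · Δλ (with Δλ in radians).
= 6371 × cos 27° × (6.9° × π/180) = 6371 × 0.8910 × 0.1204 ≈ 684 km.

684 km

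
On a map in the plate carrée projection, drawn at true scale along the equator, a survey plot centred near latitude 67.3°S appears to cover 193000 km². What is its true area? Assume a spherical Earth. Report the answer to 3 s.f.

74500 km²

Plate carrée maps x = Rλ, y = Rφ. The meridian scale is h = 1 and the parallel scale is k = 1/cos φ = sec φ.
Areal scale = h·k = 1 × sec φ; at 67.3°, h = 1.000, k = 2.591, so h·k = 2.591.
True area = apparent / (areal scale) = 193000 / 2.591 ≈ 74500 km².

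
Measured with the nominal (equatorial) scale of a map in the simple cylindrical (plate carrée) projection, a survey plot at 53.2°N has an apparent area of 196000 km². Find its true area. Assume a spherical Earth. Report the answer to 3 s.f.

117000 km²

In the plate carrée (x = Rλ, y = Rφ), meridians are true-scale (h = 1) and parallels are stretched by k = sec φ.
Areal scale = h·k = 1 × sec φ; at 53.2°, h = 1.000, k = 1.669, so h·k = 1.669.
True area = apparent / (areal scale) = 196000 / 1.669 ≈ 117000 km².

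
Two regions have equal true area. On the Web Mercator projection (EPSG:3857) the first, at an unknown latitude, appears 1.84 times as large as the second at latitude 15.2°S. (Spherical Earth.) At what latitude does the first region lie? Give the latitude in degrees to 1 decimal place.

44.6°

Mercator areal scale is sec²φ, so apparent-area ratio = sec²φ₁ / sec²φ₂ = cos²φ₂ / cos²φ₁.
cos²φ₂ / cos²φ₁ = 1.84  ⇒  cos φ₁ = cos 15.2° / √1.84 = 0.9650/1.356 = 0.7114.
φ₁ = arccos(0.7114) ≈ 44.6°.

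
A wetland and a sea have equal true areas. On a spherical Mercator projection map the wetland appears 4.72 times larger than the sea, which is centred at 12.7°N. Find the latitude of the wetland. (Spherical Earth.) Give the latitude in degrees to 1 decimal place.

On Mercator, (apparent₁)/(apparent₂) = sec²φ₁ / sec²φ₂ when true areas are equal.
cos²φ₂ / cos²φ₁ = 4.72  ⇒  cos φ₁ = cos 12.7° / √4.72 = 0.9755/2.173 = 0.4490.
φ₁ = arccos(0.4490) ≈ 63.3°.

63.3°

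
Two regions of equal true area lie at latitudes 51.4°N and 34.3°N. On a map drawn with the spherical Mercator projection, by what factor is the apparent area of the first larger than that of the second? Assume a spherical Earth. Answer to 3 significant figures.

1.75

Mercator is conformal with k = sec φ, so areal scale = k² = sec²φ.
At 51.4°: sec²(51.4°) = 1/0.6239² = 2.569.
At 34.3°: sec²(34.3°) = 1/0.8261² = 1.465.
Ratio = 2.569/1.465 = cos²(34.3°)/cos²(51.4°) ≈ 1.75.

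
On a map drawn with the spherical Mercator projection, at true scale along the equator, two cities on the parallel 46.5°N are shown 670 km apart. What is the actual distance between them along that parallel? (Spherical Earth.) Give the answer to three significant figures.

461 km

The Mercator projection is conformal; its linear scale factor is the same in every direction and equals sec φ = 1/cos φ.
Along the parallel at 46.5°, map distances are exaggerated by k = sec 46.5° = 1.453.
True distance = 670 / 1.453 = 670 × cos 46.5° ≈ 461 km.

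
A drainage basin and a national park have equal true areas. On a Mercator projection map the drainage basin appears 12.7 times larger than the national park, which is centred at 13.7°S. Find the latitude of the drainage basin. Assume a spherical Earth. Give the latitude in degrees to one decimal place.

On Mercator, (apparent₁)/(apparent₂) = sec²φ₁ / sec²φ₂ when true areas are equal.
cos²φ₂ / cos²φ₁ = 12.7  ⇒  cos φ₁ = cos 13.7° / √12.7 = 0.9715/3.564 = 0.2726.
φ₁ = arccos(0.2726) ≈ 74.2°.

74.2°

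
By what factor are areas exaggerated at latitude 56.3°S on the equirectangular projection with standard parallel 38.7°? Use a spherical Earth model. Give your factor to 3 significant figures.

1.41

The equidistant cylindrical projection with φ₀ = 38.7° has h = 1 (meridians true) and k = cos φ₀ / cos φ along parallels.
Areal scale = h·k = 1 × cos φ₀ / cos φ; at 56.3°, h = 1.000, k = 1.407, so h·k = 1.407.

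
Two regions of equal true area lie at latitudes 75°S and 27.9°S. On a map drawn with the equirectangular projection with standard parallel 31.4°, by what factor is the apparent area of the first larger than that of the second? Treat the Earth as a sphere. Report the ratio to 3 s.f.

3.41

With standard parallel φ₀ = 31.4°, the equirectangular projection gives x = Rλ cos φ₀, y = Rφ, so h = 1 and k = cos 31.4° / cos φ.
Areal scale at 75°: h·k = 1.000 × 3.298 = 3.298.
Areal scale at 27.9°: h·k = 1.000 × 0.9658 = 0.9658.
Ratio = 3.298/0.9658 ≈ 3.41.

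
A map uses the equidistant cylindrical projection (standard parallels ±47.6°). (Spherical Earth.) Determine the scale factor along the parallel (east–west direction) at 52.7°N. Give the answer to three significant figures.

In the equirectangular projection with standard parallel φ₀ = 47.6° (x = Rλ cos φ₀, y = Rφ), meridians are true-scale (h = 1) and the parallel scale is k = cos φ₀ / cos φ.
k = cos 47.6° / cos 52.7° = 0.6743/0.6060 = 1.113.

1.11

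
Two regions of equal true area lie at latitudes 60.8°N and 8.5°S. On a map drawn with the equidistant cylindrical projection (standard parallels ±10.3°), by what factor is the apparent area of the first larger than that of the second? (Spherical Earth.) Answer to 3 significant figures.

2.03

In the equirectangular projection with standard parallel φ₀ = 10.3° (x = Rλ cos φ₀, y = Rφ), meridians are true-scale (h = 1) and the parallel scale is k = cos φ₀ / cos φ.
Areal scale at 60.8°: h·k = 1.000 × 2.017 = 2.017.
Areal scale at 8.5°: h·k = 1.000 × 0.9948 = 0.9948.
Ratio = 2.017/0.9948 ≈ 2.03.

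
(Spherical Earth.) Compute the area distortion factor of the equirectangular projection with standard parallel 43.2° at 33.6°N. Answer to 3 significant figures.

0.875

With standard parallel φ₀ = 43.2°, the equirectangular projection gives x = Rλ cos φ₀, y = Rφ, so h = 1 and k = cos 43.2° / cos φ.
Areal scale = h·k = 1 × cos φ₀ / cos φ; at 33.6°, h = 1.000, k = 0.8752, so h·k = 0.8752.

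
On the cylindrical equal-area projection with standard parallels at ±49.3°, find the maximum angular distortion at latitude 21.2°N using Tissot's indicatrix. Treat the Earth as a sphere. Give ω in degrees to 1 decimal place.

40.1°

Cylindrical equal-area (φ₀ = 49.3°): h = cos φ / cos 49.3° along meridians, k = cos 49.3° / cos φ along parallels; h·k = 1.
At 21.2°: h = 1.430, k = 0.6994; principal scales a = 1.430, b = 0.6994.
sin(ω/2) = (a − b)/(a + b) = 0.7303/2.129 = 0.3430, so ω = 2 arcsin(0.3430) ≈ 40.1°.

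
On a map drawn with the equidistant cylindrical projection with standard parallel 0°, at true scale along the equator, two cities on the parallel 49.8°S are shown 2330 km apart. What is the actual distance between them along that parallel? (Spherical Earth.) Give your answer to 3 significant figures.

1500 km

Plate carrée maps x = Rλ, y = Rφ. The meridian scale is h = 1 and the parallel scale is k = 1/cos φ = sec φ.
Along the parallel at 49.8°, map distances are exaggerated by k = sec 49.8° = 1.549.
True distance = 2330 / 1.549 = 2330 × cos 49.8° ≈ 1500 km.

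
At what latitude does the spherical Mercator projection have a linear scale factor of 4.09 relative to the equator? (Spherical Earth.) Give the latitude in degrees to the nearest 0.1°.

Mercator scale is k = sec φ = 1/cos φ.
1/cos φ = 4.09  ⇒  cos φ = 0.2445  ⇒  φ = arccos(0.2445) ≈ 75.8°.

75.8°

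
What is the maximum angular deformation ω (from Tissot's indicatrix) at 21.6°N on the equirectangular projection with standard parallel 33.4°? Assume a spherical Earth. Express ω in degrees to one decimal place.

With standard parallel φ₀ = 33.4°, the equirectangular projection gives x = Rλ cos φ₀, y = Rφ, so h = 1 and k = cos 33.4° / cos φ.
At 21.6°: h = 1.000, k = 0.8979; principal scales a = 1.000, b = 0.8979.
sin(ω/2) = (a − b)/(a + b) = 0.1021/1.898 = 0.05380, so ω = 2 arcsin(0.05380) ≈ 6.2°.

6.2°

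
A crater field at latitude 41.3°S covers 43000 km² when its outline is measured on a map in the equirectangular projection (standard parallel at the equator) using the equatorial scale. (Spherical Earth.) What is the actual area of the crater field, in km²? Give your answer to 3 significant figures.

32300 km²

In the plate carrée (x = Rλ, y = Rφ), meridians are true-scale (h = 1) and parallels are stretched by k = sec φ.
Areal scale = h·k = 1 × sec φ; at 41.3°, h = 1.000, k = 1.331, so h·k = 1.331.
True area = apparent / (areal scale) = 43000 / 1.331 ≈ 32300 km².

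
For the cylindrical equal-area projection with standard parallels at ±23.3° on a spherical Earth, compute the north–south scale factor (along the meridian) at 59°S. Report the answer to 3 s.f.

For cylindrical equal-area with standard parallel φ₀, h = cos φ / cos φ₀ and k = cos φ₀ / cos φ, so h·k = 1.
h = cos 59° / cos 23.3° = 0.5150/0.9184 = 0.5608.

0.561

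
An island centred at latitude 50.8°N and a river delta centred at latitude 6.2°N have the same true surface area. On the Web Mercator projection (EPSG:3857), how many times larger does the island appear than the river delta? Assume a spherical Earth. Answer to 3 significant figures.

On Mercator, area is exaggerated by sec²φ = 1/cos²φ.
At 50.8°: sec²(50.8°) = 1/0.6320² = 2.503.
At 6.2°: sec²(6.2°) = 1/0.9942² = 1.012.
Ratio = 2.503/1.012 = cos²(6.2°)/cos²(50.8°) ≈ 2.47.

2.47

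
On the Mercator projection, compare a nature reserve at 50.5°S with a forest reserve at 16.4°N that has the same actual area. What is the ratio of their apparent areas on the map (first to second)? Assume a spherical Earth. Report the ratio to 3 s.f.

On Mercator, area is exaggerated by sec²φ = 1/cos²φ.
At 50.5°: sec²(50.5°) = 1/0.6361² = 2.472.
At 16.4°: sec²(16.4°) = 1/0.9593² = 1.087.
Ratio = 2.472/1.087 = cos²(16.4°)/cos²(50.5°) ≈ 2.27.

2.27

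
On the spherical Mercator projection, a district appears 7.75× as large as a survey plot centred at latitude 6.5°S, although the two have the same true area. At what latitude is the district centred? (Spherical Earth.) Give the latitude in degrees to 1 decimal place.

Mercator areal scale is sec²φ, so apparent-area ratio = sec²φ₁ / sec²φ₂ = cos²φ₂ / cos²φ₁.
cos²φ₂ / cos²φ₁ = 7.75  ⇒  cos φ₁ = cos 6.5° / √7.75 = 0.9936/2.784 = 0.3569.
φ₁ = arccos(0.3569) ≈ 69.1°.

69.1°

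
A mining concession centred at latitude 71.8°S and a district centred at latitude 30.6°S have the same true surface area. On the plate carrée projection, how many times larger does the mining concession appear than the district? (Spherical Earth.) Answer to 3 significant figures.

2.76

In the plate carrée (x = Rλ, y = Rφ), meridians are true-scale (h = 1) and parallels are stretched by k = sec φ.
Areal scale at 71.8°: h·k = 1.000 × 3.202 = 3.202.
Areal scale at 30.6°: h·k = 1.000 × 1.162 = 1.162.
Ratio = 3.202/1.162 ≈ 2.76.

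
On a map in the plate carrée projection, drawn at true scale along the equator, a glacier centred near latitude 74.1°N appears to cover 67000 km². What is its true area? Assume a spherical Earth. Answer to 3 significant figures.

Plate carrée maps x = Rλ, y = Rφ. The meridian scale is h = 1 and the parallel scale is k = 1/cos φ = sec φ.
Areal scale = h·k = 1 × sec φ; at 74.1°, h = 1.000, k = 3.650, so h·k = 3.650.
True area = apparent / (areal scale) = 67000 / 3.650 ≈ 18400 km².

18400 km²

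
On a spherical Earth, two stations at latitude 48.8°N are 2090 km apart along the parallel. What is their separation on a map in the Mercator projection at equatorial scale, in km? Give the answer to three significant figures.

3170 km

For Mercator, h = k = sec φ (a conformal cylindrical projection has a single point scale, 1/cos φ).
Along the parallel, k = sec 48.8° = 1/0.6587 = 1.518.
Map distance = 2090 × 1.518 ≈ 3170 km.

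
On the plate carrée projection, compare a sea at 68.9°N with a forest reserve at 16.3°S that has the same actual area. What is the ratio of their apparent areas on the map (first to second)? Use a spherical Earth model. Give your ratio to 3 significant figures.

For the equirectangular projection with φ₀ = 0 (plate carrée), h = 1 along meridians and k = sec φ along parallels.
Areal scale at 68.9°: h·k = 1.000 × 2.778 = 2.778.
Areal scale at 16.3°: h·k = 1.000 × 1.042 = 1.042.
Ratio = 2.778/1.042 ≈ 2.67.

2.67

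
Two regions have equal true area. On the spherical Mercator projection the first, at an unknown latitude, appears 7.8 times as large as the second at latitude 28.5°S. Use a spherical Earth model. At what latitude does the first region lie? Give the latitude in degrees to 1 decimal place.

71.7°

On Mercator, (apparent₁)/(apparent₂) = sec²φ₁ / sec²φ₂ when true areas are equal.
cos²φ₂ / cos²φ₁ = 7.8  ⇒  cos φ₁ = cos 28.5° / √7.8 = 0.8788/2.793 = 0.3147.
φ₁ = arccos(0.3147) ≈ 71.7°.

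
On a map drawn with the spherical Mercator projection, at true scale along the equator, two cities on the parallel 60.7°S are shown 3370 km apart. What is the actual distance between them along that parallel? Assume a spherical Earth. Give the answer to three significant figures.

Mercator is conformal, so the point scale is isotropic: h = k = sec φ = 1/cos φ.
Along the parallel at 60.7°, map distances are exaggerated by k = sec 60.7° = 2.043.
True distance = 3370 / 2.043 = 3370 × cos 60.7° ≈ 1650 km.

1650 km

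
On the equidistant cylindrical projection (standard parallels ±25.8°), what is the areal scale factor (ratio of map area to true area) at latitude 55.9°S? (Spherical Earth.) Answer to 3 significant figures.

1.61

In the equirectangular projection with standard parallel φ₀ = 25.8° (x = Rλ cos φ₀, y = Rφ), meridians are true-scale (h = 1) and the parallel scale is k = cos φ₀ / cos φ.
Areal scale = h·k = 1 × cos φ₀ / cos φ; at 55.9°, h = 1.000, k = 1.606, so h·k = 1.606.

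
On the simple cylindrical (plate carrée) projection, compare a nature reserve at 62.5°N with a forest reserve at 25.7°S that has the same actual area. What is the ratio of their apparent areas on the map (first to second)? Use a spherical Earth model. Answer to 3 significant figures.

Plate carrée maps x = Rλ, y = Rφ. The meridian scale is h = 1 and the parallel scale is k = 1/cos φ = sec φ.
Areal scale at 62.5°: h·k = 1.000 × 2.166 = 2.166.
Areal scale at 25.7°: h·k = 1.000 × 1.110 = 1.110.
Ratio = 2.166/1.110 ≈ 1.95.

1.95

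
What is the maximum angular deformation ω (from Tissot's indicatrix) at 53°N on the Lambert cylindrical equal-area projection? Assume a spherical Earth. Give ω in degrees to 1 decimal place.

55.8°

The Lambert cylindrical equal-area projection is the cylindrical equal-area projection with its standard parallel at the equator (φ₀ = 0). For cylindrical equal-area with standard parallel φ₀, h = cos φ / cos φ₀ and k = cos φ₀ / cos φ, so h·k = 1.
At 53°: h = 0.6018, k = 1.662; principal scales a = 1.662, b = 0.6018.
sin(ω/2) = (a − b)/(a + b) = 1.060/2.263 = 0.4682, so ω = 2 arcsin(0.4682) ≈ 55.8°.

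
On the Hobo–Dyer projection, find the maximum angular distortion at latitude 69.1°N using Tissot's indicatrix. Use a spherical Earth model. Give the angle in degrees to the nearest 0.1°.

83.2°

The Hobo–Dyer projection is cylindrical equal-area with φ₀ = 37.5°. Cylindrical equal-area (φ₀ = 37.5°): h = cos φ / cos 37.5° along meridians, k = cos 37.5° / cos φ along parallels; h·k = 1.
At 69.1°: h = 0.4497, k = 2.224; principal scales a = 2.224, b = 0.4497.
sin(ω/2) = (a − b)/(a + b) = 1.774/2.674 = 0.6636, so ω = 2 arcsin(0.6636) ≈ 83.2°.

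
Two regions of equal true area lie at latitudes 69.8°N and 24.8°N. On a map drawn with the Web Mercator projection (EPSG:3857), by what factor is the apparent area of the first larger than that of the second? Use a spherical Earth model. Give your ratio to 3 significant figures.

6.91

Mercator areal scale is sec²φ.
At 69.8°: sec²(69.8°) = 1/0.3453² = 8.387.
At 24.8°: sec²(24.8°) = 1/0.9078² = 1.214.
Ratio = 8.387/1.214 = cos²(24.8°)/cos²(69.8°) ≈ 6.91.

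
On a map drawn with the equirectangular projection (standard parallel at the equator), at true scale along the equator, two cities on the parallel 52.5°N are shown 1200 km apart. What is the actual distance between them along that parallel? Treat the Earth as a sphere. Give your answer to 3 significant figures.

731 km

For the equirectangular projection with φ₀ = 0 (plate carrée), h = 1 along meridians and k = sec φ along parallels.
Along the parallel at 52.5°, map distances are exaggerated by k = sec 52.5° = 1.643.
True distance = 1200 / 1.643 = 1200 × cos 52.5° ≈ 731 km.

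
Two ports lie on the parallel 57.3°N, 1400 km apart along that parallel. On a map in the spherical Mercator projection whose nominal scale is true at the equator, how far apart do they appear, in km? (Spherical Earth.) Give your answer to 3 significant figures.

For Mercator, h = k = sec φ (a conformal cylindrical projection has a single point scale, 1/cos φ).
Along the parallel, k = sec 57.3° = 1/0.5402 = 1.851.
Map distance = 1400 × 1.851 ≈ 2590 km.

2590 km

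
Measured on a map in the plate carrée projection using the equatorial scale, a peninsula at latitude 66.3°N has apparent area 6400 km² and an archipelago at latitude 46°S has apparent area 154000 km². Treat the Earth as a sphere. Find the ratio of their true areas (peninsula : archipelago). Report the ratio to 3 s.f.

0.0240

Plate carrée has h = 1 and k = sec φ, giving areal scale sec φ; true area = (apparent area) · cos φ.
True area of peninsula: 6400 × cos(66.3°) = 6400 × 0.4019 = 2572 km².
True area of archipelago: 154000 × cos(46°) = 154000 × 0.6947 = 107000 km².
Ratio = 2572 / 107000 ≈ 0.0240.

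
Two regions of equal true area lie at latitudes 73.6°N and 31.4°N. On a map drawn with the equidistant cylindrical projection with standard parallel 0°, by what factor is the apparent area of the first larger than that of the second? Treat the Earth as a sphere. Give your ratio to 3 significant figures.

3.02

For the equirectangular projection with φ₀ = 0 (plate carrée), h = 1 along meridians and k = sec φ along parallels.
Areal scale at 73.6°: h·k = 1.000 × 3.542 = 3.542.
Areal scale at 31.4°: h·k = 1.000 × 1.172 = 1.172.
Ratio = 3.542/1.172 ≈ 3.02.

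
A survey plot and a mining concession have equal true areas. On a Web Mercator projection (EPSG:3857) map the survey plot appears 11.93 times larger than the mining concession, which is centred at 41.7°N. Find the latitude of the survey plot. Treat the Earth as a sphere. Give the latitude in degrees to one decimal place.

77.5°

Mercator areal scale is sec²φ, so apparent-area ratio = sec²φ₁ / sec²φ₂ = cos²φ₂ / cos²φ₁.
cos²φ₂ / cos²φ₁ = 11.93  ⇒  cos φ₁ = cos 41.7° / √11.93 = 0.7466/3.454 = 0.2162.
φ₁ = arccos(0.2162) ≈ 77.5°.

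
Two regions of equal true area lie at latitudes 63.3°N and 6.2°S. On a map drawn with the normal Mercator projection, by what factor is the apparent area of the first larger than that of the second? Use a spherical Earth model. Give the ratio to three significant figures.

4.90

Mercator areal scale is sec²φ.
At 63.3°: sec²(63.3°) = 1/0.4493² = 4.953.
At 6.2°: sec²(6.2°) = 1/0.9942² = 1.012.
Ratio = 4.953/1.012 = cos²(6.2°)/cos²(63.3°) ≈ 4.90.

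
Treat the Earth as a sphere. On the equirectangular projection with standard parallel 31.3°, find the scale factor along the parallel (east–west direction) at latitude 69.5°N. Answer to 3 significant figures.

2.44

With standard parallel φ₀ = 31.3°, the equirectangular projection gives x = Rλ cos φ₀, y = Rφ, so h = 1 and k = cos 31.3° / cos φ.
k = cos 31.3° / cos 69.5° = 0.8545/0.3502 = 2.440.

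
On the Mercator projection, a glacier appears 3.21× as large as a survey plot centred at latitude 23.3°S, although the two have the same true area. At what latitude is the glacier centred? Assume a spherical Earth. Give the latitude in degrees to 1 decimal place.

59.2°

For equal true areas on Mercator, apparent areas scale as sec²φ, so the ratio is cos²φ₂ / cos²φ₁.
cos²φ₂ / cos²φ₁ = 3.21  ⇒  cos φ₁ = cos 23.3° / √3.21 = 0.9184/1.792 = 0.5126.
φ₁ = arccos(0.5126) ≈ 59.2°.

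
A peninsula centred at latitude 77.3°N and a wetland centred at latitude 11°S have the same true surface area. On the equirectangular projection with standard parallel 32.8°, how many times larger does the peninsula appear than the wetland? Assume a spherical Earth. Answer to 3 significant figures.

In the equirectangular projection with standard parallel φ₀ = 32.8° (x = Rλ cos φ₀, y = Rφ), meridians are true-scale (h = 1) and the parallel scale is k = cos φ₀ / cos φ.
Areal scale at 77.3°: h·k = 1.000 × 3.823 = 3.823.
Areal scale at 11°: h·k = 1.000 × 0.8563 = 0.8563.
Ratio = 3.823/0.8563 ≈ 4.47.

4.47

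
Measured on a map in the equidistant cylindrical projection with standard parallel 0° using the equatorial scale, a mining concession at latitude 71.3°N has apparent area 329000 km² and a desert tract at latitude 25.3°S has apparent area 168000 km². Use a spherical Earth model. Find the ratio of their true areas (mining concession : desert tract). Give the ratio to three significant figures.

Plate carrée has h = 1 and k = sec φ, giving areal scale sec φ; true area = (apparent area) · cos φ.
True area of mining concession: 329000 × cos(71.3°) = 329000 × 0.3206 = 105500 km².
True area of desert tract: 168000 × cos(25.3°) = 168000 × 0.9041 = 151900 km².
Ratio = 105500 / 151900 ≈ 0.694.

0.694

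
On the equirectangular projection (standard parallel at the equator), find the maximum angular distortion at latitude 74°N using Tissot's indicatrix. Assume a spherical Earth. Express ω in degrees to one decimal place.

In the plate carrée (x = Rλ, y = Rφ), meridians are true-scale (h = 1) and parallels are stretched by k = sec φ.
At 74°: h = 1.000, k = 3.628; principal scales a = 3.628, b = 1.000.
sin(ω/2) = (a − b)/(a + b) = 2.628/4.628 = 0.5678, so ω = 2 arcsin(0.5678) ≈ 69.2°.

69.2°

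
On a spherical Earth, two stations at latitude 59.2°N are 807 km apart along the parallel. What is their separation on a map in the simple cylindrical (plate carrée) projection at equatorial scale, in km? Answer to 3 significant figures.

1580 km

For the equirectangular projection with φ₀ = 0 (plate carrée), h = 1 along meridians and k = sec φ along parallels.
Along the parallel, k = sec 59.2° = 1/0.5120 = 1.953.
Map distance = 807 × 1.953 ≈ 1580 km.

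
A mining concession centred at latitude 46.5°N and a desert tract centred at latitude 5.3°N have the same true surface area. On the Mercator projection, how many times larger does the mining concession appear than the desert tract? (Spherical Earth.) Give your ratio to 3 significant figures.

Mercator areal scale is sec²φ.
At 46.5°: sec²(46.5°) = 1/0.6884² = 2.110.
At 5.3°: sec²(5.3°) = 1/0.9957² = 1.009.
Ratio = 2.110/1.009 = cos²(5.3°)/cos²(46.5°) ≈ 2.09.

2.09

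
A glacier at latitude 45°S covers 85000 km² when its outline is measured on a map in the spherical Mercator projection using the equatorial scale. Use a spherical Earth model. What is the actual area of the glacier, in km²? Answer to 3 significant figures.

Mercator is conformal, so the point scale is isotropic: h = k = sec φ = 1/cos φ.
Areal scale = k² = sec²φ = 1/cos²(45°) = 1/0.7071² = 2.000.
True area = apparent / (areal scale) = 85000 / 2.000 ≈ 42500 km².

42500 km²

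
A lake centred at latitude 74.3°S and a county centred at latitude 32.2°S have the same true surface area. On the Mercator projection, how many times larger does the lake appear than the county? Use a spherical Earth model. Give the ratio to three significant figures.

9.78

On Mercator, area is exaggerated by sec²φ = 1/cos²φ.
At 74.3°: sec²(74.3°) = 1/0.2706² = 13.66.
At 32.2°: sec²(32.2°) = 1/0.8462² = 1.397.
Ratio = 13.66/1.397 = cos²(32.2°)/cos²(74.3°) ≈ 9.78.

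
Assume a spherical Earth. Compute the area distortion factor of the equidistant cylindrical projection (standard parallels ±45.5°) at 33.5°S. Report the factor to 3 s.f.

0.841

The equidistant cylindrical projection with φ₀ = 45.5° has h = 1 (meridians true) and k = cos φ₀ / cos φ along parallels.
Areal scale = h·k = 1 × cos φ₀ / cos φ; at 33.5°, h = 1.000, k = 0.8405, so h·k = 0.8405.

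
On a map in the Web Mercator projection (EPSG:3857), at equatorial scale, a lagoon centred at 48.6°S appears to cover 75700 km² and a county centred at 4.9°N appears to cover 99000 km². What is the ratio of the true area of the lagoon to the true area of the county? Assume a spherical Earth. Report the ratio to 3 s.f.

0.337

On Mercator the areal scale is sec²φ, so true area = apparent × cos²φ.
True area of lagoon: 75700 × cos²(48.6°) = 75700 × 0.4373 = 33110 km².
True area of county: 99000 × cos²(4.9°) = 99000 × 0.9927 = 98280 km².
Ratio = 33110 / 98280 ≈ 0.337.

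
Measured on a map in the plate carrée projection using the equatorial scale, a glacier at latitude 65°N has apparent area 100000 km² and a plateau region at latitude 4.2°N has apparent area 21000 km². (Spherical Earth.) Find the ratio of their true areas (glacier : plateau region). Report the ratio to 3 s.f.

Plate carrée has h = 1 and k = sec φ, giving areal scale sec φ; true area = (apparent area) · cos φ.
True area of glacier: 100000 × cos(65°) = 100000 × 0.4226 = 42260 km².
True area of plateau region: 21000 × cos(4.2°) = 21000 × 0.9973 = 20940 km².
Ratio = 42260 / 20940 ≈ 2.02.

2.02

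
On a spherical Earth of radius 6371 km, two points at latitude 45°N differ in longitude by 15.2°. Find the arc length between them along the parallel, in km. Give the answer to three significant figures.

Arc length along a parallel = R cos φ · Δλ (with Δλ in radians).
= 6371 × cos 45° × (15.2° × π/180) = 6371 × 0.7071 × 0.2653 ≈ 1200 km.

1200 km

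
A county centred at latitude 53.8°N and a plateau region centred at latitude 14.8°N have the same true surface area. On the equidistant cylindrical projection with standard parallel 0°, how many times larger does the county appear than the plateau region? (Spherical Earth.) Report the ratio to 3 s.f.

1.64

In the plate carrée (x = Rλ, y = Rφ), meridians are true-scale (h = 1) and parallels are stretched by k = sec φ.
Areal scale at 53.8°: h·k = 1.000 × 1.693 = 1.693.
Areal scale at 14.8°: h·k = 1.000 × 1.034 = 1.034.
Ratio = 1.693/1.034 ≈ 1.64.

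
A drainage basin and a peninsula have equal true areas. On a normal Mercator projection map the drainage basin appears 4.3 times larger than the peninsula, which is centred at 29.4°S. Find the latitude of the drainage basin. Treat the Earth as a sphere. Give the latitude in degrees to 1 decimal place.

Mercator areal scale is sec²φ, so apparent-area ratio = sec²φ₁ / sec²φ₂ = cos²φ₂ / cos²φ₁.
cos²φ₂ / cos²φ₁ = 4.3  ⇒  cos φ₁ = cos 29.4° / √4.3 = 0.8712/2.074 = 0.4201.
φ₁ = arccos(0.4201) ≈ 65.2°.

65.2°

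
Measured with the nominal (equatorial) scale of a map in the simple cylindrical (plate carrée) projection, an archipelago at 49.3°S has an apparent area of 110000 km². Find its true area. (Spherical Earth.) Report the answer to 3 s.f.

For the equirectangular projection with φ₀ = 0 (plate carrée), h = 1 along meridians and k = sec φ along parallels.
Areal scale = h·k = 1 × sec φ; at 49.3°, h = 1.000, k = 1.534, so h·k = 1.534.
True area = apparent / (areal scale) = 110000 / 1.534 ≈ 71700 km².

71700 km²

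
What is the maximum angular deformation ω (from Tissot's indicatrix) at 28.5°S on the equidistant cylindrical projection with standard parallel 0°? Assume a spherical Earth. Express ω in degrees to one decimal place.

For the equirectangular projection with φ₀ = 0 (plate carrée), h = 1 along meridians and k = sec φ along parallels.
At 28.5°: h = 1.000, k = 1.138; principal scales a = 1.138, b = 1.000.
sin(ω/2) = (a − b)/(a + b) = 0.1379/2.138 = 0.06450, so ω = 2 arcsin(0.06450) ≈ 7.4°.

7.4°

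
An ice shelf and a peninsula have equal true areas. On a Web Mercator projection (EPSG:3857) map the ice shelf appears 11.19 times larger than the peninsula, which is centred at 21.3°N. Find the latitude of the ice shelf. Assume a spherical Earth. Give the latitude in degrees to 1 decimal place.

For equal true areas on Mercator, apparent areas scale as sec²φ, so the ratio is cos²φ₂ / cos²φ₁.
cos²φ₂ / cos²φ₁ = 11.19  ⇒  cos φ₁ = cos 21.3° / √11.19 = 0.9317/3.345 = 0.2785.
φ₁ = arccos(0.2785) ≈ 73.8°.

73.8°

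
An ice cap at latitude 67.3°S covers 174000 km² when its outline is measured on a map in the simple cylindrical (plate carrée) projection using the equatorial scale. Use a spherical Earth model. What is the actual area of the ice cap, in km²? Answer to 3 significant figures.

67100 km²

For the equirectangular projection with φ₀ = 0 (plate carrée), h = 1 along meridians and k = sec φ along parallels.
Areal scale = h·k = 1 × sec φ; at 67.3°, h = 1.000, k = 2.591, so h·k = 2.591.
True area = apparent / (areal scale) = 174000 / 2.591 ≈ 67100 km².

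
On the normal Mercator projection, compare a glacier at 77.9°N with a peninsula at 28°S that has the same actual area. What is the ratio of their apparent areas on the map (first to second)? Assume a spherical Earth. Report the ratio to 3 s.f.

17.7

Mercator areal scale is sec²φ.
At 77.9°: sec²(77.9°) = 1/0.2096² = 22.76.
At 28°: sec²(28°) = 1/0.8829² = 1.283.
Ratio = 22.76/1.283 = cos²(28°)/cos²(77.9°) ≈ 17.7.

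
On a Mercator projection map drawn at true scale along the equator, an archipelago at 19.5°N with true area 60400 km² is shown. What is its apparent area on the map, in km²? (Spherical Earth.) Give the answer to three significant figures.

Mercator is conformal, so the point scale is isotropic: h = k = sec φ = 1/cos φ.
Areal scale = k² = sec²φ = 1/cos²(19.5°) = 1/0.9426² = 1.125.
Apparent area = 60400 × 1.125 ≈ 68000 km².

68000 km²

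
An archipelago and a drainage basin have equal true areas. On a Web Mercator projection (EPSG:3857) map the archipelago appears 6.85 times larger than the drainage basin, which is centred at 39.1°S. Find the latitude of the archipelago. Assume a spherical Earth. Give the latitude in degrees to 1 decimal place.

Mercator areal scale is sec²φ, so apparent-area ratio = sec²φ₁ / sec²φ₂ = cos²φ₂ / cos²φ₁.
cos²φ₂ / cos²φ₁ = 6.85  ⇒  cos φ₁ = cos 39.1° / √6.85 = 0.7760/2.617 = 0.2965.
φ₁ = arccos(0.2965) ≈ 72.8°.

72.8°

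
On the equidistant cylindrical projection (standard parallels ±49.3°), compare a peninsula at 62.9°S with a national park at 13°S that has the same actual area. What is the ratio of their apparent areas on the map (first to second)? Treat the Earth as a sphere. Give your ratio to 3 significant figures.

The equidistant cylindrical projection with φ₀ = 49.3° has h = 1 (meridians true) and k = cos φ₀ / cos φ along parallels.
Areal scale at 62.9°: h·k = 1.000 × 1.431 = 1.431.
Areal scale at 13°: h·k = 1.000 × 0.6693 = 0.6693.
Ratio = 1.431/0.6693 ≈ 2.14.

2.14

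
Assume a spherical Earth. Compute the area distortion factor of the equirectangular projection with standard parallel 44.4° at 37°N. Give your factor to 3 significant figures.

0.895

With standard parallel φ₀ = 44.4°, the equirectangular projection gives x = Rλ cos φ₀, y = Rφ, so h = 1 and k = cos 44.4° / cos φ.
Areal scale = h·k = 1 × cos φ₀ / cos φ; at 37°, h = 1.000, k = 0.8946, so h·k = 0.8946.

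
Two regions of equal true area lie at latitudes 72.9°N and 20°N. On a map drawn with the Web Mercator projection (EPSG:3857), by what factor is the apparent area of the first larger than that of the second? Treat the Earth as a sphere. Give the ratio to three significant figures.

On Mercator, area is exaggerated by sec²φ = 1/cos²φ.
At 72.9°: sec²(72.9°) = 1/0.2940² = 11.57.
At 20°: sec²(20°) = 1/0.9397² = 1.132.
Ratio = 11.57/1.132 = cos²(20°)/cos²(72.9°) ≈ 10.2.

10.2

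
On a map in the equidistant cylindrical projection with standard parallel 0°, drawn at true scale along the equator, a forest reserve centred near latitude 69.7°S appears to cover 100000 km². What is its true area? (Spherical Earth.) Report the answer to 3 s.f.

For the equirectangular projection with φ₀ = 0 (plate carrée), h = 1 along meridians and k = sec φ along parallels.
Areal scale = h·k = 1 × sec φ; at 69.7°, h = 1.000, k = 2.882, so h·k = 2.882.
True area = apparent / (areal scale) = 100000 / 2.882 ≈ 34700 km².

34700 km²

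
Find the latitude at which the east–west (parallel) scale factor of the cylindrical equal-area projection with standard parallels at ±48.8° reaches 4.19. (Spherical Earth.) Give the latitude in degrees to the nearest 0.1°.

A cylindrical equal-area projection with standard parallel φ₀ has meridian scale h = cos φ / cos φ₀ and parallel scale k = cos φ₀ / cos φ (so areas are preserved, h·k = 1).
k = cos φ₀ / cos φ = 4.19  ⇒  cos φ = cos 48.8° / 4.19 = 0.1572.
φ = arccos(0.1572) ≈ 81.0°.

81.0°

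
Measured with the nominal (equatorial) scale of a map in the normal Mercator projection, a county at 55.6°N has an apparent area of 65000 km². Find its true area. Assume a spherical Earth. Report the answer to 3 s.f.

For Mercator, h = k = sec φ (a conformal cylindrical projection has a single point scale, 1/cos φ).
Areal scale = k² = sec²φ = 1/cos²(55.6°) = 1/0.5650² = 3.133.
True area = apparent / (areal scale) = 65000 / 3.133 ≈ 20700 km².

20700 km²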